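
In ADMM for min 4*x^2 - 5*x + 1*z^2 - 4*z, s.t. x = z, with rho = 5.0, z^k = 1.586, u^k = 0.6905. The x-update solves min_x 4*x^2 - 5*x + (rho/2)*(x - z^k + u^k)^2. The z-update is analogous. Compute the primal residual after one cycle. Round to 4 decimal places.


ADMM iteration with rho = 5.0, z^k = 1.586, u^k = 0.6905
Step 1: x-update.
Minimize 4*x^2 - 5*x + (5.0/2)*(x - 1.586 + 0.6905)^2
FOC: (2*4 + 5.0)*x = 5 + 5.0*(1.586 - 0.6905)
x^{k+1} = 0.729
Step 2: z-update.
Minimize 1*z^2 - 4*z + (5.0/2)*(0.729 - z + 0.6905)^2
FOC: (2*1 + 5.0)*z = 4 + 5.0*(0.729 + 0.6905)
z^{k+1} = 1.5854
Step 3: u-update.
u^{k+1} = 0.6905 + 0.729 - 1.5854 = -0.1658
Step 4: Primal residual = |0.729 - 1.5854| = 0.8563


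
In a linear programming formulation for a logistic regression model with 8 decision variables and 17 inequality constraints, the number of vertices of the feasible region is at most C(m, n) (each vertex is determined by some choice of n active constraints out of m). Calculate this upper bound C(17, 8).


Each vertex corresponds to some choice of n active constraints out of m, so the number of vertices is at most C(m, n) = m! / (n!(m-n)!).
m = 17, n = 8
Numerator: 17 * 16 * 15 * 14 * 13 * 12 * 11 * 10
Denominator: 8! = 40320
C(17, 8) = 24310


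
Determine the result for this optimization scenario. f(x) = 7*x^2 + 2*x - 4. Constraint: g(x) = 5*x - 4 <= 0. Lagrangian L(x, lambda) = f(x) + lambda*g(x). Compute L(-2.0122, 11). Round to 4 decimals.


Step 1: Evaluate f(x).
f(-2.0122) = 7*(-2.0122)^2 + 2*(-2.0122) - 4 = 20.3182
Step 2: Evaluate g(x).
g(-2.0122) = 5*-2.0122 - 4 = -14.061
Step 3: Compute Lagrangian.
L = 20.3182 + 11*-14.061 = -134.3528


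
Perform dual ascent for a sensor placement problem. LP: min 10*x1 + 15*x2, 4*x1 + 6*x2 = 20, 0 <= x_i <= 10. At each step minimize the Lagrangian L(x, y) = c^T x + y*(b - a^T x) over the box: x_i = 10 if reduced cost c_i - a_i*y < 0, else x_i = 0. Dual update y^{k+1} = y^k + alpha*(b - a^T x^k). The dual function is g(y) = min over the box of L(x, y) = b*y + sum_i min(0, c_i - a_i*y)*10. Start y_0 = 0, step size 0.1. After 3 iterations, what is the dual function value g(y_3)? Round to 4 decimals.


Dual ascent for LP: min 10*x1 + 15*x2, 4*x1 + 6*x2 = 20, 0 <= x_i <= 10
Step 1: y^k = 0.0, reduced costs: (10.0, 15.0)
  x^k = (0.0, 0.0), subgradient = b - a^T x = 20.0
  y^{k+1} = 0.0 + 0.1*20.0 = 2.0
Step 2: y^k = 2.0, reduced costs: (2.0, 3.0)
  x^k = (0.0, 0.0), subgradient = b - a^T x = 20.0
  y^{k+1} = 2.0 + 0.1*20.0 = 4.0
Step 3: y^k = 4.0, reduced costs: (-6.0, -9.0)
  x^k = (10.0, 10.0), subgradient = b - a^T x = -80.0
  y^{k+1} = 4.0 + 0.1*-80.0 = -4.0
Dual objective at y_3 = -4.0: reduced costs (26.0, 39.0), box minimizer x = (0.0, 0.0)
g(y_3) = b*y + (c1 - a1*y)*x1 + (c2 - a2*y)*x2 = 20*(-4.0) + 26.0*0.0 + 39.0*0.0 = -80.0 + 0.0 + 0.0 = -80.0


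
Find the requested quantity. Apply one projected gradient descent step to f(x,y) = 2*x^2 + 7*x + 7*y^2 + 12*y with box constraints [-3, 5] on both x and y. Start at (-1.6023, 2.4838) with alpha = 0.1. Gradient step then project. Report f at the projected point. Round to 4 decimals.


Step 1: Compute gradient at (-1.6023, 2.4838).
grad_x = 2*2*-1.6023 + 7 = 0.5908
grad_y = 2*7*2.4838 + 12 = 46.7732
Step 2: Gradient step.
x_raw = -1.6023 - 0.1*0.5908 = -1.6614
y_raw = 2.4838 - 0.1*46.7732 = -2.1935
Step 3: Project onto [-3, 5].
x_proj = clip(-1.6614) = -1.6614
y_proj = clip(-2.1935) = -2.1935
Step 4: Evaluate f.
f(-1.6614, -2.1935) = 1.2492


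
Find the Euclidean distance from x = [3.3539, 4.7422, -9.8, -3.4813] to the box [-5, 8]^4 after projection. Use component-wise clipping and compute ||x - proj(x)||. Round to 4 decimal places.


Project each component onto [-5, 8].
clip(3.3539) = 3.3539, clip(4.7422) = 4.7422, clip(-9.8) = -5.0, clip(-3.4813) = -3.4813
Projection = [3.3539, 4.7422, -5.0, -3.4813]
Squared diffs: [0.0, 0.0, 23.04, 0.0]
Distance = sqrt(23.04) = 4.8


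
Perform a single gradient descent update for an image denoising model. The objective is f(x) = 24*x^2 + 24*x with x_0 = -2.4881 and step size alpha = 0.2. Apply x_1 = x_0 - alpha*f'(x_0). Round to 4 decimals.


We compute the gradient at x_0 and apply the update.
f'(x) = 48*x + 24
f'(-2.4881) = 48*-2.4881 + 24 = -95.4288
x_1 = -2.4881 - 0.2*-95.4288 = 16.5977


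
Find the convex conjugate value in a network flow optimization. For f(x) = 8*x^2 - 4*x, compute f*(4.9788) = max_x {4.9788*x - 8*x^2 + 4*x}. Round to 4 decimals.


f*(y) = sup_x {y*x - a*x^2 - b*x} = sup_x {(y-b)*x - a*x^2}
FOC: (y - b) - 2a*x = 0 => x* = (y - b)/(2a)
x* = (4.9788 + 4)/(2*8) = 0.5612
f*(4.9788) = (y-b)^2/(4a) = (4.9788 + 4)^2/(4*8)
= 80.6188/32 = 2.5193


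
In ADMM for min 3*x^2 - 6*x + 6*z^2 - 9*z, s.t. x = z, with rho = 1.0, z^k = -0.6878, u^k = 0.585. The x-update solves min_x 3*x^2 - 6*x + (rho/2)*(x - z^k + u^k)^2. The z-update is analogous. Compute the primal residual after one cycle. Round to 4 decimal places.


ADMM iteration with rho = 1.0, z^k = -0.6878, u^k = 0.585
Step 1: x-update.
Minimize 3*x^2 - 6*x + (1.0/2)*(x + 0.6878 + 0.585)^2
FOC: (2*3 + 1.0)*x = 6 + 1.0*(-0.6878 - 0.585)
x^{k+1} = 0.6753
Step 2: z-update.
Minimize 6*z^2 - 9*z + (1.0/2)*(0.6753 - z + 0.585)^2
FOC: (2*6 + 1.0)*z = 9 + 1.0*(0.6753 + 0.585)
z^{k+1} = 0.7893
Step 3: u-update.
u^{k+1} = 0.585 + 0.6753 - 0.7893 = 0.4711
Step 4: Primal residual = |0.6753 - 0.7893| = 0.1139


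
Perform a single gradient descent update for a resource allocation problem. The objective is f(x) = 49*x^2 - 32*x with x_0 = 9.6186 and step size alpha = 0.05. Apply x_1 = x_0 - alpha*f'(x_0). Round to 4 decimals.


We compute the gradient at x_0 and apply the update.
f'(x) = 98*x - 32
f'(9.6186) = 98*9.6186 - 32 = 910.6228
x_1 = 9.6186 - 0.05*910.6228 = -35.9125


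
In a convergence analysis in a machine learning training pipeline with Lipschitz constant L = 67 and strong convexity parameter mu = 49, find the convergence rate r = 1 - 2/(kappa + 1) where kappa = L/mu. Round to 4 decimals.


Step 1: Compute the condition number.
kappa = L/mu = 67/49 = 1.3673
Step 2: Compute the convergence rate.
r = 1 - 2/(kappa + 1) = 1 - 2*mu/(L + mu) = (L - mu)/(L + mu) = 18/116 = 0.1552


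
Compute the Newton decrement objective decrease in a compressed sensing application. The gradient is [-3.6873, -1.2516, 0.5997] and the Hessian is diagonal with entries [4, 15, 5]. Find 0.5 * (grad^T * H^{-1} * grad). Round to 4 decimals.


Step 1: H is diagonal, so H^(-1) * g = [-0.9218, -0.0834, 0.1199].
Step 2: g^T H^(-1) g = sum_i g_i^2 / H_ii
  = (-3.6873)^2/4 + (-1.2516)^2/15 + (0.5997)^2/5
  = 3.399 + 0.1044 + 0.0719 = 3.5754
Step 3: Objective decrease = 0.5 * g^T H^(-1) g = 1.7877


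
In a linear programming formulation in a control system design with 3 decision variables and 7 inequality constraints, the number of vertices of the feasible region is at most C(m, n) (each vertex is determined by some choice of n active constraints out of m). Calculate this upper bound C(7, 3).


Each vertex corresponds to some choice of n active constraints out of m, so the number of vertices is at most C(m, n) = m! / (n!(m-n)!).
m = 7, n = 3
Numerator: 7 * 6 * 5
Denominator: 3! = 6
C(7, 3) = 35


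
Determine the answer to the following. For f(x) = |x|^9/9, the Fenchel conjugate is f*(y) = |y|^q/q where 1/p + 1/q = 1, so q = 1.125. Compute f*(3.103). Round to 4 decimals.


The conjugate exponent q satisfies 1/p + 1/q = 1.
p = 9, so q = 9/(9 - 1) = 1.125
|y|^q = 3.103^1.125 = 3.5748
f*(3.103) = 3.5748 / 1.125 = 3.1776


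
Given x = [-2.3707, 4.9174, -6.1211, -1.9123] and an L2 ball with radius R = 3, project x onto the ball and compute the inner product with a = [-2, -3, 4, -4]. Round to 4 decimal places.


Step 1: Compute ||x|| (intermediates to 6 decimals).
||x|| = sqrt((-2.3707)^2 + 4.9174^2 + (-6.1211)^2 + (-1.9123)^2) = 8.421746
Step 2: Project.
Since ||x|| > R, scale = R/||x|| = 3/8.421746 = 0.356221, proj(x) = scale * x
proj(x) = [-0.844493, 1.751681, -2.180464, -0.681201]
Step 3: Dot product.
a^T * proj(x) = -2*(-0.844493) - 3*1.751681 + 4*(-2.180464) - 4*(-0.681201) = -9.5631


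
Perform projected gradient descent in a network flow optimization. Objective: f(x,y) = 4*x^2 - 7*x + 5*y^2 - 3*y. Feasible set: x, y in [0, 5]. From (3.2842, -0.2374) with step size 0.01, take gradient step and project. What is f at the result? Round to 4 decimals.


Step 1: Compute gradient at (3.2842, -0.2374).
grad_x = 2*4*3.2842 - 7 = 19.2736
grad_y = 2*5*-0.2374 - 3 = -5.374
Step 2: Gradient step.
x_raw = 3.2842 - 0.01*19.2736 = 3.0915
y_raw = -0.2374 - 0.01*-5.374 = -0.1837
Step 3: Project onto [0, 5].
x_proj = clip(3.0915) = 3.0915
y_proj = clip(-0.1837) = 0.0
Step 4: Evaluate f.
f(3.0915, 0.0) = 16.5884


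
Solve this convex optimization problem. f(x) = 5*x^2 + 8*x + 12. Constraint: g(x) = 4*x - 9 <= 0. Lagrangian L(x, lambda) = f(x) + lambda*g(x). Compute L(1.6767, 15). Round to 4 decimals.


Step 1: Evaluate f(x).
f(1.6767) = 5*1.6767^2 + 8*1.6767 + 12 = 39.4702
Step 2: Evaluate g(x).
g(1.6767) = 4*1.6767 - 9 = -2.2932
Step 3: Compute Lagrangian.
L = 39.4702 + 15*-2.2932 = 5.0722


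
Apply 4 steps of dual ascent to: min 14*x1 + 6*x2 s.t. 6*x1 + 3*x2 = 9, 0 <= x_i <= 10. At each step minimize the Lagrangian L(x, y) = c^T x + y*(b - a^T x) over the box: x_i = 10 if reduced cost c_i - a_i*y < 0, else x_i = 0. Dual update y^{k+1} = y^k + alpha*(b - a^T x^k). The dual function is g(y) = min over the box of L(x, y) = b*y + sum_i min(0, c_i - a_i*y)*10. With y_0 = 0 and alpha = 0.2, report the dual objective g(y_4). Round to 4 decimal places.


Dual ascent for LP: min 14*x1 + 6*x2, 6*x1 + 3*x2 = 9, 0 <= x_i <= 10
Step 1: y^k = 0.0, reduced costs: (14.0, 6.0)
  x^k = (0.0, 0.0), subgradient = b - a^T x = 9.0
  y^{k+1} = 0.0 + 0.2*9.0 = 1.8
Step 2: y^k = 1.8, reduced costs: (3.2, 0.6)
  x^k = (0.0, 0.0), subgradient = b - a^T x = 9.0
  y^{k+1} = 1.8 + 0.2*9.0 = 3.6
Step 3: y^k = 3.6, reduced costs: (-7.6, -4.8)
  x^k = (10.0, 10.0), subgradient = b - a^T x = -81.0
  y^{k+1} = 3.6 + 0.2*-81.0 = -12.6
Step 4: y^k = -12.6, reduced costs: (89.6, 43.8)
  x^k = (0.0, 0.0), subgradient = b - a^T x = 9.0
  y^{k+1} = -12.6 + 0.2*9.0 = -10.8
Dual objective at y_4 = -10.8: reduced costs (78.8, 38.4), box minimizer x = (0.0, 0.0)
g(y_4) = b*y + (c1 - a1*y)*x1 + (c2 - a2*y)*x2 = 9*(-10.8) + 78.8*0.0 + 38.4*0.0 = -97.2 + 0.0 + 0.0 = -97.2


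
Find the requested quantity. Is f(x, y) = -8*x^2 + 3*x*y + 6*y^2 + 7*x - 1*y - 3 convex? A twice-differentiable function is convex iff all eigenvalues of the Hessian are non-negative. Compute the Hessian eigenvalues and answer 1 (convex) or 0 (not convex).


The Hessian of f(x,y) = -8*x^2 + 3*x*y + 6*y^2 + 7*x - 1*y - 3 is:
H = [[-16, 3], [3, 12]]
Trace = -16 + 12 = -4
Determinant = -16*12 - (3)^2 = -201
Discriminant = (-4)^2 - 4*-201 = 820.0
Eigenvalues: lambda_1 = -16.3178, lambda_2 = 12.3178
The function is not convex.

0


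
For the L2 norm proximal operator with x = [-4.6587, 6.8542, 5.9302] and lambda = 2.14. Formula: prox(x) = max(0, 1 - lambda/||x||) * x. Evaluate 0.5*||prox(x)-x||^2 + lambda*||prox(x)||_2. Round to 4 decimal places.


Step 1: Compute ||x||.
||x|| = 10.1907
Step 2: Compute scaling factor.
scale = max(0, 1 - 2.14/10.1907) = 0.79
Step 3: prox(x) = [-3.6804, 5.4149, 4.6849]
||prox(x)|| = 8.0507
Step 4: Proximal objective.
0.5*||prox-x||^2 = 2.2898
lambda*||prox|| = 17.2285
Total = 19.5183


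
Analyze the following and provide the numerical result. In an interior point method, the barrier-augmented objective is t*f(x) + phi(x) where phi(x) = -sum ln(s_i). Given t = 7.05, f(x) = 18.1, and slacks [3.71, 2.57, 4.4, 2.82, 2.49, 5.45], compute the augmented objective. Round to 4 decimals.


Step 1: Compute log-barrier.
ln values: [1.311, 0.9439, 1.4816, 1.0367, 0.9123, 1.6956]
phi = -(1.311 + 0.9439 + 1.4816 + 1.0367 + 0.9123 + 1.6956) = -7.3812
Step 2: Compute augmented objective.
t*f(x) = 7.05*18.1 = 127.605
Total = 127.605 - 7.3812 = 120.2238


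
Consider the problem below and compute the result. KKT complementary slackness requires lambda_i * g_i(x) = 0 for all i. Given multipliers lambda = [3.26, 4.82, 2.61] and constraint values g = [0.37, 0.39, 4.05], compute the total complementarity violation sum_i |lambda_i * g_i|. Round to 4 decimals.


KKT complementary slackness check:
lambda_1 * g_1 = 3.26 * 0.37 = 1.2062
lambda_2 * g_2 = 4.82 * 0.39 = 1.8798
lambda_3 * g_3 = 2.61 * 4.05 = 10.5705
Total violation = 1.2062 + 1.8798 + 10.5705 = 13.6565


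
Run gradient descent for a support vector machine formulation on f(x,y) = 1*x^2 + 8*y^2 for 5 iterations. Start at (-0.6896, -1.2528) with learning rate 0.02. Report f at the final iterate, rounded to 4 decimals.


Gradient descent on f(x,y) = 1*x^2 + 8*y^2.
Starting point: (-0.6896, -1.2528), alpha = 0.02
Step 1: grad_x = 2*1*-0.6896 = -1.3792, grad_y = 2*8*-1.2528 = -20.0448
  x_1 = -0.6896 - 0.02*-1.3792 = -0.662
  y_1 = -1.2528 - 0.02*-20.0448 = -0.8519
Step 2: grad_x = 2*1*-0.662 = -1.324, grad_y = 2*8*-0.8519 = -13.6305
  x_2 = -0.662 - 0.02*-1.324 = -0.6355
  y_2 = -0.8519 - 0.02*-13.6305 = -0.5793
Step 3: grad_x = 2*1*-0.6355 = -1.2711, grad_y = 2*8*-0.5793 = -9.2687
  x_3 = -0.6355 - 0.02*-1.2711 = -0.6101
  y_3 = -0.5793 - 0.02*-9.2687 = -0.3939
Step 4: grad_x = 2*1*-0.6101 = -1.2202, grad_y = 2*8*-0.3939 = -6.3027
  x_4 = -0.6101 - 0.02*-1.2202 = -0.5857
  y_4 = -0.3939 - 0.02*-6.3027 = -0.2679
Step 5: grad_x = 2*1*-0.5857 = -1.1714, grad_y = 2*8*-0.2679 = -4.2859
  x_5 = -0.5857 - 0.02*-1.1714 = -0.5623
  y_5 = -0.2679 - 0.02*-4.2859 = -0.1821
f(-0.5623, -0.1821) = 1*(-0.5623)^2 + 8*(-0.1821)^2 = 0.5816


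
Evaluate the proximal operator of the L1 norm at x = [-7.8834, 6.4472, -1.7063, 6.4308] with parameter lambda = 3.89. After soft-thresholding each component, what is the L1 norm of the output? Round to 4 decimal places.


Soft-thresholding with lambda = 3.89:
prox(-7.8834) = sign(-7.8834)*max(|-7.8834| - 3.89, 0) = -3.9934
prox(6.4472) = sign(6.4472)*max(|6.4472| - 3.89, 0) = 2.5572
prox(-1.7063) = sign(-1.7063)*max(|-1.7063| - 3.89, 0) = 0.0
prox(6.4308) = sign(6.4308)*max(|6.4308| - 3.89, 0) = 2.5408
prox(x) = [-3.9934, 2.5572, 0.0, 2.5408]
||prox(x)||_1 = 3.9934 + 2.5572 + 0.0 + 2.5408 = 9.0914


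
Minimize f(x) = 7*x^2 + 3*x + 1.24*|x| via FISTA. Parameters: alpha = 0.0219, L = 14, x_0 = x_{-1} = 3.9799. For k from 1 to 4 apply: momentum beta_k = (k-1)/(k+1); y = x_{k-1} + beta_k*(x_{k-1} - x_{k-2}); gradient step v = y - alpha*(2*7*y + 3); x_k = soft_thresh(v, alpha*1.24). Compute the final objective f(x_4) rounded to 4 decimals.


FISTA on f(x) = 7*x^2 + 3*x + 1.24*|x|
L = 14, alpha = 0.0219
Iteration 1: beta = 0.0, y = 3.9799 + 0.0*(3.9799 - 3.9799) = 3.9799
  grad(y) = 58.7186, v = y - alpha*grad = 2.694
  prox(v) = soft_thresh(2.694, 0.0272) = 2.6668
Iteration 2: beta = 0.3333, y = 2.6668 + 0.3333*(2.6668 - 3.9799) = 2.2291
  grad(y) = 34.2075, v = y - alpha*grad = 1.48
  prox(v) = soft_thresh(1.48, 0.0272) = 1.4528
Iteration 3: beta = 0.5, y = 1.4528 + 0.5*(1.4528 - 2.6668) = 0.8458
  grad(y) = 14.8413, v = y - alpha*grad = 0.5208
  prox(v) = soft_thresh(0.5208, 0.0272) = 0.4936
Iteration 4: beta = 0.6, y = 0.4936 + 0.6*(0.4936 - 1.4528) = -0.0819
  grad(y) = 1.8537, v = y - alpha*grad = -0.1225
  prox(v) = soft_thresh(-0.1225, 0.0272) = -0.0953
f(x_4) = 7*(-0.0953)^2 + 3*(-0.0953) + 1.24*|-0.0953| = -0.1042


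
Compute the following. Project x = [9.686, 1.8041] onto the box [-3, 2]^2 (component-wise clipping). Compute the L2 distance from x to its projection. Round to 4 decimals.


Project each component onto [-3, 2].
clip(9.686) = 2.0, clip(1.8041) = 1.8041
Projection = [2.0, 1.8041]
Squared diffs: [59.0746, 0.0]
Distance = sqrt(59.0746) = 7.686


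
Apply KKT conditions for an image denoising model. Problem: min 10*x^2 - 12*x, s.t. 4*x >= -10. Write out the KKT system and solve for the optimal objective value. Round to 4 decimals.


Step 1: Try lambda = 0 (constraint inactive).
Stationarity: 2*10*x - 12 = 0
x* = 12/(2*10) = 0.6
Check constraint: 4*0.6 = 2.4 >= -10 -- satisfied.
Step 2: Compute optimal value.
f(x*) = 10*0.6^2 - 12*0.6 = -3.6


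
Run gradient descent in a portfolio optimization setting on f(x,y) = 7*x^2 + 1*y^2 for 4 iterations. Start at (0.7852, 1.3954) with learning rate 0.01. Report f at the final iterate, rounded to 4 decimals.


Gradient descent on f(x,y) = 7*x^2 + 1*y^2.
Starting point: (0.7852, 1.3954), alpha = 0.01
Step 1: grad_x = 2*7*0.7852 = 10.9928, grad_y = 2*1*1.3954 = 2.7908
  x_1 = 0.7852 - 0.01*10.9928 = 0.6753
  y_1 = 1.3954 - 0.01*2.7908 = 1.3675
Step 2: grad_x = 2*7*0.6753 = 9.4538, grad_y = 2*1*1.3675 = 2.735
  x_2 = 0.6753 - 0.01*9.4538 = 0.5807
  y_2 = 1.3675 - 0.01*2.735 = 1.3401
Step 3: grad_x = 2*7*0.5807 = 8.1303, grad_y = 2*1*1.3401 = 2.6803
  x_3 = 0.5807 - 0.01*8.1303 = 0.4994
  y_3 = 1.3401 - 0.01*2.6803 = 1.3133
Step 4: grad_x = 2*7*0.4994 = 6.992, grad_y = 2*1*1.3133 = 2.6267
  x_4 = 0.4994 - 0.01*6.992 = 0.4295
  y_4 = 1.3133 - 0.01*2.6267 = 1.2871
f(0.4295, 1.2871) = 7*0.4295^2 + 1*1.2871^2 = 2.9479


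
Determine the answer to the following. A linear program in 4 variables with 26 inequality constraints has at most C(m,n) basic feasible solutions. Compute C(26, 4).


Each vertex corresponds to some choice of n active constraints out of m, so the number of vertices is at most C(m, n) = m! / (n!(m-n)!).
m = 26, n = 4
Numerator: 26 * 25 * 24 * 23
Denominator: 4! = 24
C(26, 4) = 14950


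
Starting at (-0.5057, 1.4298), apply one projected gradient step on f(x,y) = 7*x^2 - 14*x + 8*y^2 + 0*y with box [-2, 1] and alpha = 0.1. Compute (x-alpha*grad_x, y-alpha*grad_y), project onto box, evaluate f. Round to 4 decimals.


Step 1: Compute gradient at (-0.5057, 1.4298).
grad_x = 2*7*-0.5057 - 14 = -21.0798
grad_y = 2*8*1.4298 + 0 = 22.8768
Step 2: Gradient step.
x_raw = -0.5057 - 0.1*-21.0798 = 1.6023
y_raw = 1.4298 - 0.1*22.8768 = -0.8579
Step 3: Project onto [-2, 1].
x_proj = clip(1.6023) = 1.0
y_proj = clip(-0.8579) = -0.8579
Step 4: Evaluate f.
f(1.0, -0.8579) = -1.1123


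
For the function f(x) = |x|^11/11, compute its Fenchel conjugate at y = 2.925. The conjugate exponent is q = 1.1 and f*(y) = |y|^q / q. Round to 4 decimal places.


The conjugate exponent q satisfies 1/p + 1/q = 1.
p = 11, so q = 11/(11 - 1) = 1.1
|y|^q = 2.925^1.1 = 3.2564
f*(2.925) = 3.2564 / 1.1 = 2.9604


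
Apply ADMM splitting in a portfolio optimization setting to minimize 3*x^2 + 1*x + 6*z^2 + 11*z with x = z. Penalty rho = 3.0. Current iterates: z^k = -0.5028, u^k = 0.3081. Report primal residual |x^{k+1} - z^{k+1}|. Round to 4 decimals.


ADMM iteration with rho = 3.0, z^k = -0.5028, u^k = 0.3081
Step 1: x-update.
Minimize 3*x^2 + 1*x + (3.0/2)*(x + 0.5028 + 0.3081)^2
FOC: (2*3 + 3.0)*x = -1 + 3.0*(-0.5028 - 0.3081)
x^{k+1} = -0.3814
Step 2: z-update.
Minimize 6*z^2 + 11*z + (3.0/2)*(-0.3814 - z + 0.3081)^2
FOC: (2*6 + 3.0)*z = -11 + 3.0*(-0.3814 + 0.3081)
z^{k+1} = -0.748
Step 3: u-update.
u^{k+1} = 0.3081 - 0.3814 + 0.748 = 0.6747
Step 4: Primal residual = |-0.3814 + 0.748| = 0.3666


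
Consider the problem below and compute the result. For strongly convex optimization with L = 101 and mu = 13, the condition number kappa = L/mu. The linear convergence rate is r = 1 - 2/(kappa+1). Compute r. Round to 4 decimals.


Step 1: Compute the condition number.
kappa = L/mu = 101/13 = 7.7692
Step 2: Compute the convergence rate.
r = 1 - 2/(kappa + 1) = 1 - 2*mu/(L + mu) = (L - mu)/(L + mu) = 88/114 = 0.7719


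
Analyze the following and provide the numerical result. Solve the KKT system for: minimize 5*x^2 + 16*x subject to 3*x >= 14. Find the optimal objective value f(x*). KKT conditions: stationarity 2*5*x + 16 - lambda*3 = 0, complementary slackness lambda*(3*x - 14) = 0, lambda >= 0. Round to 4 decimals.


Step 1: Try lambda = 0 (constraint inactive).
x_unc = -16/(2*5) = -1.6
Check: 3*-1.6 = -4.8 < 14 -- violated!
Step 2: Constraint must be active: 3*x = 14
x* = 14/3 = 4.6667 (rounded; the exact value 14/3 is used below)
lambda = (2*5*(14/3) + 16)/3 = 20.8889
Step 3: Compute optimal value.
f(x*) = 5*(14/3)^2 + 16*(14/3) = 183.5556


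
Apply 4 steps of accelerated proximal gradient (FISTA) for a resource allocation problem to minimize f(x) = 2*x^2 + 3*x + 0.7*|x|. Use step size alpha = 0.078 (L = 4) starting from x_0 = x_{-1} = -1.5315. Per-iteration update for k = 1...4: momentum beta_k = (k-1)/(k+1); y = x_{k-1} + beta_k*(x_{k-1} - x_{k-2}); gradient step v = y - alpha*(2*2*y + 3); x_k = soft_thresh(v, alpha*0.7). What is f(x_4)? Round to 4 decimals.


FISTA on f(x) = 2*x^2 + 3*x + 0.7*|x|
L = 4, alpha = 0.078
Iteration 1: beta = 0.0, y = -1.5315 + 0.0*(-1.5315 + 1.5315) = -1.5315
  grad(y) = -3.126, v = y - alpha*grad = -1.2877
  prox(v) = soft_thresh(-1.2877, 0.0546) = -1.2331
Iteration 2: beta = 0.3333, y = -1.2331 + 0.3333*(-1.2331 + 1.5315) = -1.1336
  grad(y) = -1.5344, v = y - alpha*grad = -1.0139
  prox(v) = soft_thresh(-1.0139, 0.0546) = -0.9593
Iteration 3: beta = 0.5, y = -0.9593 + 0.5*(-0.9593 + 1.2331) = -0.8224
  grad(y) = -0.2897, v = y - alpha*grad = -0.7998
  prox(v) = soft_thresh(-0.7998, 0.0546) = -0.7452
Iteration 4: beta = 0.6, y = -0.7452 + 0.6*(-0.7452 + 0.9593) = -0.6168
  grad(y) = 0.5328, v = y - alpha*grad = -0.6584
  prox(v) = soft_thresh(-0.6584, 0.0546) = -0.6038
f(x_4) = 2*(-0.6038)^2 + 3*(-0.6038) + 0.7*|-0.6038| = -0.6596


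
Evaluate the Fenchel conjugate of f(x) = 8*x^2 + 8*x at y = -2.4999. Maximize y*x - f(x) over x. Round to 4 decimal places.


f*(y) = sup_x {y*x - a*x^2 - b*x} = sup_x {(y-b)*x - a*x^2}
FOC: (y - b) - 2a*x = 0 => x* = (y - b)/(2a)
x* = (-2.4999 - 8)/(2*8) = -0.6562
f*(-2.4999) = (y-b)^2/(4a) = (-2.4999 - 8)^2/(4*8)
= 110.2479/32 = 3.4452


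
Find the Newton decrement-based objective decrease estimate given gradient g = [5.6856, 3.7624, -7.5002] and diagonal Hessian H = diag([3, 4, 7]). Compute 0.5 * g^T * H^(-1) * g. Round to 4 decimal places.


Step 1: H is diagonal, so H^(-1) * g = [1.8952, 0.9406, -1.0715].
Step 2: g^T H^(-1) g = sum_i g_i^2 / H_ii
  = (5.6856)^2/3 + (3.7624)^2/4 + (-7.5002)^2/7
  = 10.7753 + 3.5389 + 8.0361 = 22.3504
Step 3: Objective decrease = 0.5 * g^T H^(-1) g = 11.1752


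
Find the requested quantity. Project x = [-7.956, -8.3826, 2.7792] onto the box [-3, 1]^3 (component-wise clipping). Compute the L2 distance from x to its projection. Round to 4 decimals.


Project each component onto [-3, 1].
clip(-7.956) = -3.0, clip(-8.3826) = -3.0, clip(2.7792) = 1.0
Projection = [-3.0, -3.0, 1.0]
Squared diffs: [24.5619, 28.9724, 3.1656]
Distance = sqrt(56.6999) = 7.5299


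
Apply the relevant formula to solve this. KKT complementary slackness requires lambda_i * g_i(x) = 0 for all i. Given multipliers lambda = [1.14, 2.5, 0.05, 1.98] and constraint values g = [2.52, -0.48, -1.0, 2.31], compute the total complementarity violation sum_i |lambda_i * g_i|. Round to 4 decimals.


KKT complementary slackness check:
lambda_1 * g_1 = 1.14 * 2.52 = 2.8728
lambda_2 * g_2 = 2.5 * -0.48 = -1.2
lambda_3 * g_3 = 0.05 * -1.0 = -0.05
lambda_4 * g_4 = 1.98 * 2.31 = 4.5738
Total violation = 2.8728 + 1.2 + 0.05 + 4.5738 = 8.6966


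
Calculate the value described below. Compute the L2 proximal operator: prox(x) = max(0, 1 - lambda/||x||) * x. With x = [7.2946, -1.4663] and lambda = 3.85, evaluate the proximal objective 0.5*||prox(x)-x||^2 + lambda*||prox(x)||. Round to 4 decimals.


Step 1: Compute ||x||.
||x|| = 7.4405
Step 2: Compute scaling factor.
scale = max(0, 1 - 3.85/7.4405) = 0.4826
Step 3: prox(x) = [3.5201, -0.7076]
||prox(x)|| = 3.5905
Step 4: Proximal objective.
0.5*||prox-x||^2 = 7.4113
lambda*||prox|| = 13.8234
Total = 21.2347


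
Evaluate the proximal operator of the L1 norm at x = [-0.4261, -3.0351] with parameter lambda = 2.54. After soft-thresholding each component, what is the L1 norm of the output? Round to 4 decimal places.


Soft-thresholding with lambda = 2.54:
prox(-0.4261) = sign(-0.4261)*max(|-0.4261| - 2.54, 0) = 0.0
prox(-3.0351) = sign(-3.0351)*max(|-3.0351| - 2.54, 0) = -0.4951
prox(x) = [0.0, -0.4951]
||prox(x)||_1 = 0.0 + 0.4951 = 0.4951


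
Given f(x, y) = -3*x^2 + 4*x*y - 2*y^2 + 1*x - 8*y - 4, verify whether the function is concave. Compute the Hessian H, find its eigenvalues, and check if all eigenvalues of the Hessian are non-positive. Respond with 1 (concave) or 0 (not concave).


The Hessian of f(x,y) = -3*x^2 + 4*x*y - 2*y^2 + 1*x - 8*y - 4 is:
H = [[-6, 4], [4, -4]]
Trace = -6 - 4 = -10
Determinant = -6*-4 - (4)^2 = 8
Discriminant = (-10)^2 - 4*8 = 68.0
Eigenvalues: lambda_1 = -9.1231, lambda_2 = -0.8769
The function is concave.

1


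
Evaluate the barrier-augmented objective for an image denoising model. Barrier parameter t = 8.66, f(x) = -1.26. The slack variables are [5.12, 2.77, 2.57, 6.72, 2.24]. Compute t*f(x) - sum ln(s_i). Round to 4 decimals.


Step 1: Compute log-barrier.
ln values: [1.6332, 1.0188, 0.9439, 1.9051, 0.8065]
phi = -(1.6332 + 1.0188 + 0.9439 + 1.9051 + 0.8065) = -6.3075
Step 2: Compute augmented objective.
t*f(x) = 8.66*-1.26 = -10.9116
Total = -10.9116 - 6.3075 = -17.2191


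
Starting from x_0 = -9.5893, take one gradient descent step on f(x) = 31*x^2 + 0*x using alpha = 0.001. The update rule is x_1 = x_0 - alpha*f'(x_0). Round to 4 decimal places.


We compute the gradient at x_0 and apply the update.
f'(x) = 62*x + 0
f'(-9.5893) = 62*-9.5893 + 0 = -594.5366
x_1 = -9.5893 - 0.001*-594.5366 = -8.9948


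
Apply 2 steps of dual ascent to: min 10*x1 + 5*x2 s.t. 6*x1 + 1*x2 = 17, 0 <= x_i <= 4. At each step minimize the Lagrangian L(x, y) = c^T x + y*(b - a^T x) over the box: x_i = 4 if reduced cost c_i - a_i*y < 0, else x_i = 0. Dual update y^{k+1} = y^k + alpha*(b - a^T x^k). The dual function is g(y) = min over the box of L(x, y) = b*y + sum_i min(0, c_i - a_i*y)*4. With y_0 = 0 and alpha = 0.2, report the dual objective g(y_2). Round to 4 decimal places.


Dual ascent for LP: min 10*x1 + 5*x2, 6*x1 + 1*x2 = 17, 0 <= x_i <= 4
Step 1: y^k = 0.0, reduced costs: (10.0, 5.0)
  x^k = (0.0, 0.0), subgradient = b - a^T x = 17.0
  y^{k+1} = 0.0 + 0.2*17.0 = 3.4
Step 2: y^k = 3.4, reduced costs: (-10.4, 1.6)
  x^k = (4.0, 0.0), subgradient = b - a^T x = -7.0
  y^{k+1} = 3.4 + 0.2*-7.0 = 2.0
Dual objective at y_2 = 2.0: reduced costs (-2.0, 3.0), box minimizer x = (4.0, 0.0)
g(y_2) = b*y + (c1 - a1*y)*x1 + (c2 - a2*y)*x2 = 17*2.0 + (-2.0)*4.0 + 3.0*0.0 = 34.0 - 8.0 + 0.0 = 26.0


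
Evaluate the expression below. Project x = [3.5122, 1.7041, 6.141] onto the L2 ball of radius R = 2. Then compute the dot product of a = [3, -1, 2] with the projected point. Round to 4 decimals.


Step 1: Compute ||x|| (intermediates to 6 decimals).
||x|| = sqrt(3.5122^2 + 1.7041^2 + 6.141^2) = 7.27677
Step 2: Project.
Since ||x|| > R, scale = R/||x|| = 2/7.27677 = 0.274847, proj(x) = scale * x
proj(x) = [0.965318, 0.468367, 1.687835]
Step 3: Dot product.
a^T * proj(x) = 3*0.965318 - 1*0.468367 + 2*1.687835 = 5.8033


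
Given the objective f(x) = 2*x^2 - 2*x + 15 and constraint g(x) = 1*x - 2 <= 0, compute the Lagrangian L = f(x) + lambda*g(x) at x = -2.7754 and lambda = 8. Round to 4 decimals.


Step 1: Evaluate f(x).
f(-2.7754) = 2*(-2.7754)^2 - 2*(-2.7754) + 15 = 35.9565
Step 2: Evaluate g(x).
g(-2.7754) = 1*-2.7754 - 2 = -4.7754
Step 3: Compute Lagrangian.
L = 35.9565 + 8*-4.7754 = -2.2467


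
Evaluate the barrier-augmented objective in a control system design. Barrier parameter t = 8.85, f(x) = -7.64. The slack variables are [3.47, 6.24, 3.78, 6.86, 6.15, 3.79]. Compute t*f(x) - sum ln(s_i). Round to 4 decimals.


Step 1: Compute log-barrier.
ln values: [1.2442, 1.831, 1.3297, 1.9257, 1.8165, 1.3324]
phi = -(1.2442 + 1.831 + 1.3297 + 1.9257 + 1.8165 + 1.3324) = -9.4794
Step 2: Compute augmented objective.
t*f(x) = 8.85*-7.64 = -67.614
Total = -67.614 - 9.4794 = -77.0934


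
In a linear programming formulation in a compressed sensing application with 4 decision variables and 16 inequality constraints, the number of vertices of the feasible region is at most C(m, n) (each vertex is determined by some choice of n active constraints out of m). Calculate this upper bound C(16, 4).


Each vertex corresponds to some choice of n active constraints out of m, so the number of vertices is at most C(m, n) = m! / (n!(m-n)!).
m = 16, n = 4
Numerator: 16 * 15 * 14 * 13
Denominator: 4! = 24
C(16, 4) = 1820


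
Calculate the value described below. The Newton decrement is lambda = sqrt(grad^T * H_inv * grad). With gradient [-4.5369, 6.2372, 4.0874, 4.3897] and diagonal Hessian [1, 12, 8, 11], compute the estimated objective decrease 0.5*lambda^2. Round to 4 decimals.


Step 1: H is diagonal, so H^(-1) * g = [-4.5369, 0.5198, 0.5109, 0.3991].
Step 2: g^T H^(-1) g = sum_i g_i^2 / H_ii
  = (-4.5369)^2/1 + (6.2372)^2/12 + (4.0874)^2/8 + (4.3897)^2/11
  = 20.5835 + 3.2419 + 2.0884 + 1.7518 = 27.6655
Step 3: Objective decrease = 0.5 * g^T H^(-1) g = 13.8327


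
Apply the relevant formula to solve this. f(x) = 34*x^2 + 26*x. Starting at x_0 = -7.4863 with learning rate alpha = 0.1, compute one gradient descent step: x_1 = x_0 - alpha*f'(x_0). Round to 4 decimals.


We compute the gradient at x_0 and apply the update.
f'(x) = 68*x + 26
f'(-7.4863) = 68*-7.4863 + 26 = -483.0684
x_1 = -7.4863 - 0.1*-483.0684 = 40.8205


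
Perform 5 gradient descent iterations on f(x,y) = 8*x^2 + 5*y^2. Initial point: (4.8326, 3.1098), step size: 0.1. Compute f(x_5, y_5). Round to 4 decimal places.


Gradient descent on f(x,y) = 8*x^2 + 5*y^2.
Starting point: (4.8326, 3.1098), alpha = 0.1
Step 1: grad_x = 2*8*4.8326 = 77.3216, grad_y = 2*5*3.1098 = 31.098
  x_1 = 4.8326 - 0.1*77.3216 = -2.8996
  y_1 = 3.1098 - 0.1*31.098 = 0.0
Step 2: grad_x = 2*8*-2.8996 = -46.393, grad_y = 2*5*0.0 = 0.0
  x_2 = -2.8996 - 0.1*-46.393 = 1.7397
  y_2 = 0.0 - 0.1*0.0 = 0.0
Step 3: grad_x = 2*8*1.7397 = 27.8358, grad_y = 2*5*0.0 = 0.0
  x_3 = 1.7397 - 0.1*27.8358 = -1.0438
  y_3 = 0.0 - 0.1*0.0 = 0.0
Step 4: grad_x = 2*8*-1.0438 = -16.7015, grad_y = 2*5*0.0 = 0.0
  x_4 = -1.0438 - 0.1*-16.7015 = 0.6263
  y_4 = 0.0 - 0.1*0.0 = 0.0
Step 5: grad_x = 2*8*0.6263 = 10.0209, grad_y = 2*5*0.0 = 0.0
  x_5 = 0.6263 - 0.1*10.0209 = -0.3758
  y_5 = 0.0 - 0.1*0.0 = 0.0
f(-0.3758, 0.0) = 8*(-0.3758)^2 + 5*0.0^2 = 1.1297


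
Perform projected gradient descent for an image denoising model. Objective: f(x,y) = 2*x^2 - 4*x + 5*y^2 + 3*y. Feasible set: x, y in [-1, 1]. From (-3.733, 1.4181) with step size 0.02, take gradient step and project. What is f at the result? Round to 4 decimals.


Step 1: Compute gradient at (-3.733, 1.4181).
grad_x = 2*2*-3.733 - 4 = -18.932
grad_y = 2*5*1.4181 + 3 = 17.181
Step 2: Gradient step.
x_raw = -3.733 - 0.02*-18.932 = -3.3544
y_raw = 1.4181 - 0.02*17.181 = 1.0745
Step 3: Project onto [-1, 1].
x_proj = clip(-3.3544) = -1.0
y_proj = clip(1.0745) = 1.0
Step 4: Evaluate f.
f(-1.0, 1.0) = 14.0


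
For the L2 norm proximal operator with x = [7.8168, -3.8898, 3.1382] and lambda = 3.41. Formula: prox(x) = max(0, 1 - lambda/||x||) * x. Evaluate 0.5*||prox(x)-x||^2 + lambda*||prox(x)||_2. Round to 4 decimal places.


Step 1: Compute ||x||.
||x|| = 9.278
Step 2: Compute scaling factor.
scale = max(0, 1 - 3.41/9.278) = 0.6325
Step 3: prox(x) = [4.9438, -2.4602, 1.9848]
||prox(x)|| = 5.868
Step 4: Proximal objective.
0.5*||prox-x||^2 = 5.8141
lambda*||prox|| = 20.0099
Total = 25.8239


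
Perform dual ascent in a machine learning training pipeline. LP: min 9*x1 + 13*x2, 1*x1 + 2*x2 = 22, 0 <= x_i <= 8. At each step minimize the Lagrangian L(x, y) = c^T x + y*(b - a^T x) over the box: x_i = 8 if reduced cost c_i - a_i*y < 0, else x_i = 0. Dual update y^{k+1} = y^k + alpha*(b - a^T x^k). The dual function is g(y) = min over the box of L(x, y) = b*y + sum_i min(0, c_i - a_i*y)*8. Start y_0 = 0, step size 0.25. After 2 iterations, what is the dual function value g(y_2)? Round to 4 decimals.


Dual ascent for LP: min 9*x1 + 13*x2, 1*x1 + 2*x2 = 22, 0 <= x_i <= 8
Step 1: y^k = 0.0, reduced costs: (9.0, 13.0)
  x^k = (0.0, 0.0), subgradient = b - a^T x = 22.0
  y^{k+1} = 0.0 + 0.25*22.0 = 5.5
Step 2: y^k = 5.5, reduced costs: (3.5, 2.0)
  x^k = (0.0, 0.0), subgradient = b - a^T x = 22.0
  y^{k+1} = 5.5 + 0.25*22.0 = 11.0
Dual objective at y_2 = 11.0: reduced costs (-2.0, -9.0), box minimizer x = (8.0, 8.0)
g(y_2) = b*y + (c1 - a1*y)*x1 + (c2 - a2*y)*x2 = 22*11.0 + (-2.0)*8.0 + (-9.0)*8.0 = 242.0 - 16.0 - 72.0 = 154.0


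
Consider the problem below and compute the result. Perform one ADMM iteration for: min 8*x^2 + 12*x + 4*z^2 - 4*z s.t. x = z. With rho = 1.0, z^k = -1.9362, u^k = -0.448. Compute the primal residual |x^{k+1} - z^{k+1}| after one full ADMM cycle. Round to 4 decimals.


ADMM iteration with rho = 1.0, z^k = -1.9362, u^k = -0.448
Step 1: x-update.
Minimize 8*x^2 + 12*x + (1.0/2)*(x + 1.9362 - 0.448)^2
FOC: (2*8 + 1.0)*x = -12 + 1.0*(-1.9362 + 0.448)
x^{k+1} = -0.7934
Step 2: z-update.
Minimize 4*z^2 - 4*z + (1.0/2)*(-0.7934 - z - 0.448)^2
FOC: (2*4 + 1.0)*z = 4 + 1.0*(-0.7934 - 0.448)
z^{k+1} = 0.3065
Step 3: u-update.
u^{k+1} = -0.448 - 0.7934 - 0.3065 = -1.5479
Step 4: Primal residual = |-0.7934 - 0.3065| = 1.0999


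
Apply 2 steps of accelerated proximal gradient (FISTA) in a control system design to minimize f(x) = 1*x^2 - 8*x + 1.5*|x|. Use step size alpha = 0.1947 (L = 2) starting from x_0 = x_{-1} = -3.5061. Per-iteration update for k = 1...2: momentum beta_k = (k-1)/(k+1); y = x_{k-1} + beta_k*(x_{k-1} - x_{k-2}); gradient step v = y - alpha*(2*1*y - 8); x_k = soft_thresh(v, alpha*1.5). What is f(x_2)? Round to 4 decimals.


FISTA on f(x) = 1*x^2 - 8*x + 1.5*|x|
L = 2, alpha = 0.1947
Iteration 1: beta = 0.0, y = -3.5061 + 0.0*(-3.5061 + 3.5061) = -3.5061
  grad(y) = -15.0122, v = y - alpha*grad = -0.5832
  prox(v) = soft_thresh(-0.5832, 0.2921) = -0.2912
Iteration 2: beta = 0.3333, y = -0.2912 + 0.3333*(-0.2912 + 3.5061) = 0.7805
  grad(y) = -6.4391, v = y - alpha*grad = 2.0342
  prox(v) = soft_thresh(2.0342, 0.2921) = 1.7421
f(x_2) = 1*1.7421^2 - 8*1.7421 + 1.5*|1.7421| = -8.2887


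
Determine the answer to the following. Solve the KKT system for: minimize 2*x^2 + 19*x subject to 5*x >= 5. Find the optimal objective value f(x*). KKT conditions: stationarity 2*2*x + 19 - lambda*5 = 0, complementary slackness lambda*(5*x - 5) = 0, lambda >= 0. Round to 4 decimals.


Step 1: Try lambda = 0 (constraint inactive).
x_unc = -19/(2*2) = -4.75
Check: 5*-4.75 = -23.75 < 5 -- violated!
Step 2: Constraint must be active: 5*x = 5
x* = 5/5 = 1.0
lambda = (2*2*1.0 + 19)/5 = 4.6
Step 3: Compute optimal value.
f(x*) = 2*1.0^2 + 19*1.0 = 21.0


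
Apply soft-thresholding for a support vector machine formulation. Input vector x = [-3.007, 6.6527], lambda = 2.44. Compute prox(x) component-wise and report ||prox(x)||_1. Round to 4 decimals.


Soft-thresholding with lambda = 2.44:
prox(-3.007) = sign(-3.007)*max(|-3.007| - 2.44, 0) = -0.567
prox(6.6527) = sign(6.6527)*max(|6.6527| - 2.44, 0) = 4.2127
prox(x) = [-0.567, 4.2127]
||prox(x)||_1 = 0.567 + 4.2127 = 4.7797


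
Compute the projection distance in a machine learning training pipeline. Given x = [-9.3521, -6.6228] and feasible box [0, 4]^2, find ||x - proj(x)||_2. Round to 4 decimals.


Project each component onto [0, 4].
clip(-9.3521) = 0.0, clip(-6.6228) = 0.0
Projection = [0.0, 0.0]
Squared diffs: [87.4618, 43.8615]
Distance = sqrt(131.3233) = 11.4596


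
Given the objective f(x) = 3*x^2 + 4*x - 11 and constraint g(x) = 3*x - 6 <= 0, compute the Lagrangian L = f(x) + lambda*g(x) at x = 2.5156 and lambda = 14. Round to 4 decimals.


Step 1: Evaluate f(x).
f(2.5156) = 3*2.5156^2 + 4*2.5156 - 11 = 18.0471
Step 2: Evaluate g(x).
g(2.5156) = 3*2.5156 - 6 = 1.5468
Step 3: Compute Lagrangian.
L = 18.0471 + 14*1.5468 = 39.7023


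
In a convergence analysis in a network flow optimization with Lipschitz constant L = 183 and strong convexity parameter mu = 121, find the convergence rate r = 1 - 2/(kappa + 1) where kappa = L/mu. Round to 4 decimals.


Step 1: Compute the condition number.
kappa = L/mu = 183/121 = 1.5124
Step 2: Compute the convergence rate.
r = 1 - 2/(kappa + 1) = 1 - 2*mu/(L + mu) = (L - mu)/(L + mu) = 62/304 = 0.2039


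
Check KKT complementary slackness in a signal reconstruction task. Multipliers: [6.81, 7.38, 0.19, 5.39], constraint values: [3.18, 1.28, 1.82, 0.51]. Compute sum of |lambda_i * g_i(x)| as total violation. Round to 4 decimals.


KKT complementary slackness check:
lambda_1 * g_1 = 6.81 * 3.18 = 21.6558
lambda_2 * g_2 = 7.38 * 1.28 = 9.4464
lambda_3 * g_3 = 0.19 * 1.82 = 0.3458
lambda_4 * g_4 = 5.39 * 0.51 = 2.7489
Total violation = 21.6558 + 9.4464 + 0.3458 + 2.7489 = 34.1969


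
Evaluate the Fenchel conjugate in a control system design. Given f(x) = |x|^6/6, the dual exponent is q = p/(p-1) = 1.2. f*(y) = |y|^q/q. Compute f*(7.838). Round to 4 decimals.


The conjugate exponent q satisfies 1/p + 1/q = 1.
p = 6, so q = 6/(6 - 1) = 1.2
|y|^q = 7.838^1.2 = 11.8317
f*(7.838) = 11.8317 / 1.2 = 9.8597


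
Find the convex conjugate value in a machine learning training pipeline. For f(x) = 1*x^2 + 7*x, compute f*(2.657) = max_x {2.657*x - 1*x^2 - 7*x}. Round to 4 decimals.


f*(y) = sup_x {y*x - a*x^2 - b*x} = sup_x {(y-b)*x - a*x^2}
FOC: (y - b) - 2a*x = 0 => x* = (y - b)/(2a)
x* = (2.657 - 7)/(2*1) = -2.1715
f*(2.657) = (y-b)^2/(4a) = (2.657 - 7)^2/(4*1)
= 18.8616/4 = 4.7154


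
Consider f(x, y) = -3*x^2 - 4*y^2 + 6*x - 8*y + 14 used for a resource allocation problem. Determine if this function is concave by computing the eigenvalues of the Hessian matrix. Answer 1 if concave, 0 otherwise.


The Hessian of f(x,y) = -3*x^2 - 4*y^2 + 6*x - 8*y + 14 is:
H = [[-6, 0], [0, -8]]
Trace = -6 - 8 = -14
Determinant = -6*-8 - (0)^2 = 48
Discriminant = (-14)^2 - 4*48 = 4.0
Eigenvalues: lambda_1 = -8.0, lambda_2 = -6.0
The function is concave.

1


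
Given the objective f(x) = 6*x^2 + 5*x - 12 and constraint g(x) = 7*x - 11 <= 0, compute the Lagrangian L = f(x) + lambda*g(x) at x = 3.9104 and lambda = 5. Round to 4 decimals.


Step 1: Evaluate f(x).
f(3.9104) = 6*3.9104^2 + 5*3.9104 - 12 = 99.2994
Step 2: Evaluate g(x).
g(3.9104) = 7*3.9104 - 11 = 16.3728
Step 3: Compute Lagrangian.
L = 99.2994 + 5*16.3728 = 181.1634


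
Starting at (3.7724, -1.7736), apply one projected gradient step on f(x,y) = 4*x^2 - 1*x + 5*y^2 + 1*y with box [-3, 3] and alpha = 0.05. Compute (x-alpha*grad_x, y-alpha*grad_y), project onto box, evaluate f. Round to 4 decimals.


Step 1: Compute gradient at (3.7724, -1.7736).
grad_x = 2*4*3.7724 - 1 = 29.1792
grad_y = 2*5*-1.7736 + 1 = -16.736
Step 2: Gradient step.
x_raw = 3.7724 - 0.05*29.1792 = 2.3134
y_raw = -1.7736 - 0.05*-16.736 = -0.9368
Step 3: Project onto [-3, 3].
x_proj = clip(2.3134) = 2.3134
y_proj = clip(-0.9368) = -0.9368
Step 4: Evaluate f.
f(2.3134, -0.9368) = 22.5457


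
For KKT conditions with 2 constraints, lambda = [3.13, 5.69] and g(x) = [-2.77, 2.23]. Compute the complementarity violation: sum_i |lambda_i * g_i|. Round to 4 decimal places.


KKT complementary slackness check:
lambda_1 * g_1 = 3.13 * -2.77 = -8.6701
lambda_2 * g_2 = 5.69 * 2.23 = 12.6887
Total violation = 8.6701 + 12.6887 = 21.3588


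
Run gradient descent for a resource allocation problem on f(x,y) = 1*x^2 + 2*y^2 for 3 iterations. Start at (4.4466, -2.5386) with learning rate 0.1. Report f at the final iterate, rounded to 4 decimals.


Gradient descent on f(x,y) = 1*x^2 + 2*y^2.
Starting point: (4.4466, -2.5386), alpha = 0.1
Step 1: grad_x = 2*1*4.4466 = 8.8932, grad_y = 2*2*-2.5386 = -10.1544
  x_1 = 4.4466 - 0.1*8.8932 = 3.5573
  y_1 = -2.5386 - 0.1*-10.1544 = -1.5232
Step 2: grad_x = 2*1*3.5573 = 7.1146, grad_y = 2*2*-1.5232 = -6.0926
  x_2 = 3.5573 - 0.1*7.1146 = 2.8458
  y_2 = -1.5232 - 0.1*-6.0926 = -0.9139
Step 3: grad_x = 2*1*2.8458 = 5.6916, grad_y = 2*2*-0.9139 = -3.6556
  x_3 = 2.8458 - 0.1*5.6916 = 2.2767
  y_3 = -0.9139 - 0.1*-3.6556 = -0.5483
f(2.2767, -0.5483) = 1*2.2767^2 + 2*(-0.5483)^2 = 5.7845


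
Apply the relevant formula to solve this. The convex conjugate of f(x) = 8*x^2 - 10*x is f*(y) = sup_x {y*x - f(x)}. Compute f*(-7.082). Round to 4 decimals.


f*(y) = sup_x {y*x - a*x^2 - b*x} = sup_x {(y-b)*x - a*x^2}
FOC: (y - b) - 2a*x = 0 => x* = (y - b)/(2a)
x* = (-7.082 + 10)/(2*8) = 0.1824
f*(-7.082) = (y-b)^2/(4a) = (-7.082 + 10)^2/(4*8)
= 8.5147/32 = 0.2661
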